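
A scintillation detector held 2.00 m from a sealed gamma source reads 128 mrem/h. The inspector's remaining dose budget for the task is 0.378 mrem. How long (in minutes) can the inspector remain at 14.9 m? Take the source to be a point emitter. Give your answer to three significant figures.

Using I₁d₁² = I₂d₂², rate at 14.9 m:
(2.00/14.9)² = 0.01802, so 128 × 0.01802 = 2.307 mrem/h.
Stay time = 0.378 mrem ÷ 2.307 mrem/h = 0.1638 h = 9.828 min.

9.83 min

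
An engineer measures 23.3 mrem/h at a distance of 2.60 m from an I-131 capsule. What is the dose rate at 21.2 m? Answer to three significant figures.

Applying the 1/r² law, the rate at 21.2 m is
(2.60/21.2)² = 0.01504, so 23.3 × 0.01504 = 0.3504 mrem/h.

0.350 mrem/h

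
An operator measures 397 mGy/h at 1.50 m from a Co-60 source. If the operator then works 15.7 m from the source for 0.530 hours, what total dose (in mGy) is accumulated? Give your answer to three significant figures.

Intensity scales as (d₁/d₂)², so rate at 15.7 m:
(1.50/15.7)² = 0.009128, so 397 × 0.009128 = 3.624 mGy/h.
Dose = rate × time = 3.624 mGy/h × 0.5300 h = 1.921 mGy.

1.92 mGy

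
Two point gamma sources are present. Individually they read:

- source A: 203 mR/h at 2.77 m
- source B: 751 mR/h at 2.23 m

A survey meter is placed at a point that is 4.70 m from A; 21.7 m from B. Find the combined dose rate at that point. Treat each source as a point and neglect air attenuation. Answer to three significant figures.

78.4 mR/h

Each source contributes Iᵢ·(dᵢ/rᵢ)²; contributions add.
A: 203 × (2.77/4.70)² = 70.51 mR/h
B: 751 × (2.23/21.7)² = 7.931 mR/h
Total = 70.51 + 7.931 = 78.44 mR/h.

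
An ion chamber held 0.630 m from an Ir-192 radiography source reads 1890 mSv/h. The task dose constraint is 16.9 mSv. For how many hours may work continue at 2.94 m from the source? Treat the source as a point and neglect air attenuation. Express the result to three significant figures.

By the inverse-square law, rate at 2.94 m:
1890 × (0.630/2.94)² = 1890 × 0.04592 = 86.79 mSv/h.
Stay time = 16.9 mSv ÷ 86.79 mSv/h = 0.1947 h.

0.195 h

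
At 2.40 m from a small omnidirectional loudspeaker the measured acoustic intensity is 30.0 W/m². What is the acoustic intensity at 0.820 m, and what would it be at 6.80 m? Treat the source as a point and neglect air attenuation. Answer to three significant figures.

257 W/m²; 3.74 W/m²

Since intensity falls as 1/r²,
At 0.820 m: 30.0 × (2.40/0.820)² = 30.0 × 8.566 = 257.0 W/m²
At 6.80 m: (0.820/6.80)² = 0.01454, so 257.0 × 0.01454 = 3.737 W/m².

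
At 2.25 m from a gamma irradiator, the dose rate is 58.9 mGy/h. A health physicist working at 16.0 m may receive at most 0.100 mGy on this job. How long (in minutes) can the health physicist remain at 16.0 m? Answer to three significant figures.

Since intensity falls as 1/r², rate at 16.0 m:
(2.25/16.0)² = 0.01978, so 58.9 × 0.01978 = 1.165 mGy/h.
Stay time = 0.100 mGy ÷ 1.165 mGy/h = 0.08584 h = 5.150 min.

5.15 min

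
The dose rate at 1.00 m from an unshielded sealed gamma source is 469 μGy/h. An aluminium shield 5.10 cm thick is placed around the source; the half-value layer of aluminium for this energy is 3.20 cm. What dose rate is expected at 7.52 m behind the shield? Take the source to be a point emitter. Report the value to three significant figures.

2.75 μGy/h

Distance alone: 469 × (1.00/7.52)² = 469 × 0.01768 = 8.292 μGy/h.
Shield: 5.10/3.20 = 1.594 half-value layers → attenuation 2^(−1.594) = 0.3313.
Combined: 8.292 × 0.3313 = 2.747 μGy/h.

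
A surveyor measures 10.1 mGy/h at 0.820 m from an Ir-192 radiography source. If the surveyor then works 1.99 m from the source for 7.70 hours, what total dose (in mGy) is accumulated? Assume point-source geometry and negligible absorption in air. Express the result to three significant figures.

Applying the 1/r² law, rate at 1.99 m:
10.1 × (0.820/1.99)² = 10.1 × 0.1698 = 1.715 mGy/h.
Dose = rate × time = 1.715 mGy/h × 7.700 h = 13.21 mGy.

13.2 mGy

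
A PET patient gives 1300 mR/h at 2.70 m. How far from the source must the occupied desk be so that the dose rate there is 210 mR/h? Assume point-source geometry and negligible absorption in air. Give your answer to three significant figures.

6.72 m

Applying the 1/r² law, d₂ = d₁·√(I₁/I₂).
I₁/I₂ = 1300/210 = 6.190, so d₂ = 2.70 × √6.190 = 6.718 m.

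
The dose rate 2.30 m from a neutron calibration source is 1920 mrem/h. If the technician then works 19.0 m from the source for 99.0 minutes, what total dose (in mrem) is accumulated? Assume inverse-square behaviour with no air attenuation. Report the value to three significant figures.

46.4 mrem

Using I₁d₁² = I₂d₂², rate at 19.0 m:
(2.30/19.0)² = 0.01465, so 1920 × 0.01465 = 28.13 mrem/h.
Dose = rate × time = 28.13 mrem/h × 1.650 h = 46.41 mrem.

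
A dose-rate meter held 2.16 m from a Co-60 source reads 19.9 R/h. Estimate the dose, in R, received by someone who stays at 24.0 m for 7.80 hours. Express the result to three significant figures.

By the inverse-square law, rate at 24.0 m:
(2.16/24.0)² = 0.008100, so 19.9 × 0.008100 = 0.1612 R/h.
Dose = rate × time = 0.1612 R/h × 7.800 h = 1.257 R.

1.26 R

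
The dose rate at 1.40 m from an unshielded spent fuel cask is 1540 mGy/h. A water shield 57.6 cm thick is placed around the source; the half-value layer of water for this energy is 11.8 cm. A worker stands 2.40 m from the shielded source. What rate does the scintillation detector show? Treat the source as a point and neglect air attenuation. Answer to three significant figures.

Distance alone: 1540 × (1.40/2.40)² = 1540 × 0.3403 = 524.1 mGy/h.
Shield: 57.6/11.8 = 4.881 half-value layers → attenuation 2^(−4.881) = 0.03394.
Combined: 524.1 × 0.03394 = 17.79 mGy/h.

17.8 mGy/h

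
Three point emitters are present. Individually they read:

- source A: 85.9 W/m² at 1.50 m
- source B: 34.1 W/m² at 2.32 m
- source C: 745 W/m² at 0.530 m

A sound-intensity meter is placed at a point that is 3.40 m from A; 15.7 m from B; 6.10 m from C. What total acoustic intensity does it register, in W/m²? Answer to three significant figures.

By superposition, sum each source's inverse-square contribution:
A: 85.9 × (1.50/3.40)² = 16.72 W/m²
B: 34.1 × (2.32/15.7)² = 0.7446 W/m²
C: 745 × (0.530/6.10)² = 5.624 W/m²
Total = 16.72 + 0.7446 + 5.624 = 23.09 W/m².

23.1 W/m²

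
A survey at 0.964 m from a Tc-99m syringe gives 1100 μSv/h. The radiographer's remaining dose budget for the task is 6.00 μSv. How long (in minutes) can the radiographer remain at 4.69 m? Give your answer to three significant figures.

7.75 min

Using I₁d₁² = I₂d₂², rate at 4.69 m:
(0.964/4.69)² = 0.04225, so 1100 × 0.04225 = 46.48 μSv/h.
Stay time = 6.00 μSv ÷ 46.48 μSv/h = 0.1291 h = 7.746 min.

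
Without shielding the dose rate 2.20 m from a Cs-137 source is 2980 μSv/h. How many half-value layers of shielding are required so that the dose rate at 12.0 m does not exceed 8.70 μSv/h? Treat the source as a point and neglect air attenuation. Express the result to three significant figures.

3.53 half-value layers

At 12.0 m, distance alone gives (2.20/12.0)² = 0.03361, so 2980 × 0.03361 = 100.2 μSv/h.
Further attenuation needed: 100.2/8.70 = 11.52.
n = log₂(11.52) = 3.526 half-value layers.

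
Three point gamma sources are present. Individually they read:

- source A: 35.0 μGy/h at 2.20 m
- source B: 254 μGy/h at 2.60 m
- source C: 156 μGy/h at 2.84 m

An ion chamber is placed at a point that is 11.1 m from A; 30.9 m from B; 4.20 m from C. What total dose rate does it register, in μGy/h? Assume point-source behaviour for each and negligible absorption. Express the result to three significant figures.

By superposition, sum each source's inverse-square contribution:
A: 35.0 × (2.20/11.1)² = 1.375 μGy/h
B: 254 × (2.60/30.9)² = 1.798 μGy/h
C: 156 × (2.84/4.20)² = 71.33 μGy/h
Total = 1.375 + 1.798 + 71.33 = 74.50 μGy/h.

74.5 μGy/h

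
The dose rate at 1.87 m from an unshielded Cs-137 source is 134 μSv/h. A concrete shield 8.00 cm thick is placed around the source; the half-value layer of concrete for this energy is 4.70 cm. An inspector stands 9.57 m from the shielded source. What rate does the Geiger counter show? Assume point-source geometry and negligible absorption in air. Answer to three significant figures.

Distance alone: 134 × (1.87/9.57)² = 134 × 0.03818 = 5.116 μSv/h.
Shield: 8.00/4.70 = 1.702 half-value layers → attenuation 2^(−1.702) = 0.3074.
Combined: 5.116 × 0.3074 = 1.573 μSv/h.

1.57 μSv/h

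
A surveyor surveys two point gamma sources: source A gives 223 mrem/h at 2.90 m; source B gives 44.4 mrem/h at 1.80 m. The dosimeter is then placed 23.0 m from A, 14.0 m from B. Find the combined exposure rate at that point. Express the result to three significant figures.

4.28 mrem/h

By superposition, sum each source's inverse-square contribution:
A: 223 × (2.90/23.0)² = 3.545 mrem/h
B: 44.4 × (1.80/14.0)² = 0.7340 mrem/h
Total = 3.545 + 0.7340 = 4.279 mrem/h.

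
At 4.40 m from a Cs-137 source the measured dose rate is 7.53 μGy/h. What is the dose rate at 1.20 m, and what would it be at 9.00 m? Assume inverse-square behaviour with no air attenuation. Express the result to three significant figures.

By the inverse-square law,
At 1.20 m: (4.40/1.20)² = 13.44, so 7.53 × 13.44 = 101.2 μGy/h
At 9.00 m: 101.2 × (1.20/9.00)² = 101.2 × 0.01778 = 1.799 μGy/h.

101 μGy/h; 1.80 μGy/h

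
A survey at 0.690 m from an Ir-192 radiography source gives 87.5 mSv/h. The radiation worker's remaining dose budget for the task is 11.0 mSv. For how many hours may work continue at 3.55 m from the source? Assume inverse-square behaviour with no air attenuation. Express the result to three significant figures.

Using I₁d₁² = I₂d₂², rate at 3.55 m:
(0.690/3.55)² = 0.03778, so 87.5 × 0.03778 = 3.306 mSv/h.
Stay time = 11.0 mSv ÷ 3.306 mSv/h = 3.327 h.

3.33 h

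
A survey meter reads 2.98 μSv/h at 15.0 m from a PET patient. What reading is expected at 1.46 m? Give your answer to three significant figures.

Intensity scales as (d₁/d₂)², so the rate at 1.46 m is
(15.0/1.46)² = 105.6, so 2.98 × 105.6 = 314.7 μSv/h.

315 μSv/h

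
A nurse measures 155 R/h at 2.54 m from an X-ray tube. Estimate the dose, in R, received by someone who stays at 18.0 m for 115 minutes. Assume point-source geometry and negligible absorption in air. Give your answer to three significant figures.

5.92 R

By the inverse-square law, rate at 18.0 m:
155 × (2.54/18.0)² = 155 × 0.01991 = 3.086 R/h.
Dose = rate × time = 3.086 R/h × 1.917 h = 5.916 R.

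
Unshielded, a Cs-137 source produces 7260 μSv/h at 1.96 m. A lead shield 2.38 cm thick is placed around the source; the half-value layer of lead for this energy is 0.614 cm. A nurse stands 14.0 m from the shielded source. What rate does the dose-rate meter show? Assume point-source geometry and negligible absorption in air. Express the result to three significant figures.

9.69 μSv/h

Distance alone: (1.96/14.0)² = 0.01960, so 7260 × 0.01960 = 142.3 μSv/h.
Shield: 2.38/0.614 = 3.876 half-value layers → attenuation 2^(−3.876) = 0.06811.
Combined: 142.3 × 0.06811 = 9.692 μSv/h.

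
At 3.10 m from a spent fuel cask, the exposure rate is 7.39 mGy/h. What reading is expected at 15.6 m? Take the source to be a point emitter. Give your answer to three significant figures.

By the inverse-square law, the rate at 15.6 m is
(3.10/15.6)² = 0.03949, so 7.39 × 0.03949 = 0.2918 mGy/h.

0.292 mGy/h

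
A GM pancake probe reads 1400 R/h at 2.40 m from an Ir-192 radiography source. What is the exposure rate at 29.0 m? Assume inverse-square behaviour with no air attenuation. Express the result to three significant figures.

Applying the 1/r² law, the rate at 29.0 m is
(2.40/29.0)² = 0.006849, so 1400 × 0.006849 = 9.589 R/h.

9.59 R/h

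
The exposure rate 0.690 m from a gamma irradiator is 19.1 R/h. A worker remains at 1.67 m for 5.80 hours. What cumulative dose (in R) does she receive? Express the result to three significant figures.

Intensity scales as (d₁/d₂)², so rate at 1.67 m:
19.1 × (0.690/1.67)² = 19.1 × 0.1707 = 3.260 R/h.
Dose = rate × time = 3.260 R/h × 5.800 h = 18.91 R.

18.9 R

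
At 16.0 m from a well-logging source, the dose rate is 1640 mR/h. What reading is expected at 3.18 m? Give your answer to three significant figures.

41500 mR/h

Applying the 1/r² law, the rate at 3.18 m is
1640 × (16.0/3.18)² = 1640 × 25.32 = 41520 mR/h.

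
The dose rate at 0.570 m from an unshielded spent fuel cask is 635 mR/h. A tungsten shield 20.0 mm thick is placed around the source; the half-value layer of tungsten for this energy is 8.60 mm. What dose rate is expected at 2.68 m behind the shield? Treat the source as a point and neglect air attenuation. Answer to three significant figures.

Distance alone: (0.570/2.68)² = 0.04524, so 635 × 0.04524 = 28.73 mR/h.
Shield: 20.0/8.60 = 2.326 half-value layers → attenuation 2^(−2.326) = 0.1994.
Combined: 28.73 × 0.1994 = 5.729 mR/h.

5.73 mR/h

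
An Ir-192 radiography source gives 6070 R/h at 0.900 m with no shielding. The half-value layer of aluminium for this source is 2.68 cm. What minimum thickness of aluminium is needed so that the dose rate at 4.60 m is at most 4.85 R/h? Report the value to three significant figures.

15.0 cm

At 4.60 m, distance alone gives (0.900/4.60)² = 0.03828, so 6070 × 0.03828 = 232.4 R/h.
Further attenuation needed: 232.4/4.85 = 47.92.
n = log₂(47.92) = 5.583 half-value layers.
Thickness = 5.583 × 2.68 cm = 14.96 cm.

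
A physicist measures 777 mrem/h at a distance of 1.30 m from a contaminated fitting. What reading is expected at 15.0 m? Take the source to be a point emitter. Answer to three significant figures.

Intensity scales as (d₁/d₂)², so the rate at 15.0 m is
(1.30/15.0)² = 0.007511, so 777 × 0.007511 = 5.836 mrem/h.

5.84 mrem/h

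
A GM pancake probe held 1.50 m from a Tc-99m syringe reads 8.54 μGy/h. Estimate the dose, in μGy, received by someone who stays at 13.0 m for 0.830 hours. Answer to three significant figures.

0.0944 μGy

Intensity scales as (d₁/d₂)², so rate at 13.0 m:
8.54 × (1.50/13.0)² = 8.54 × 0.01331 = 0.1137 μGy/h.
Dose = rate × time = 0.1137 μGy/h × 0.8300 h = 0.09437 μGy.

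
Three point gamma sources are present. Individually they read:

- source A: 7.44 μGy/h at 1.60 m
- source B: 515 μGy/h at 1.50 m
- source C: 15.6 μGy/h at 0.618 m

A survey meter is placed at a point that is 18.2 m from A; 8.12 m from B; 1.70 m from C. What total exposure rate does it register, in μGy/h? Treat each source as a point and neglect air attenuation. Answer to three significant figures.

By superposition, sum each source's inverse-square contribution:
A: 7.44 × (1.60/18.2)² = 0.05750 μGy/h
B: 515 × (1.50/8.12)² = 17.57 μGy/h
C: 15.6 × (0.618/1.70)² = 2.062 μGy/h
Total = 0.05750 + 17.57 + 2.062 = 19.69 μGy/h.

19.7 μGy/h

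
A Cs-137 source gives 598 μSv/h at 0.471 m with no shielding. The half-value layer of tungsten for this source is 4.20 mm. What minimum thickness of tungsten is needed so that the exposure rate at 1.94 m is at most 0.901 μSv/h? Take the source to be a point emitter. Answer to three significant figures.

At 1.94 m, distance alone gives 598 × (0.471/1.94)² = 598 × 0.05894 = 35.25 μSv/h.
Further attenuation needed: 35.25/0.901 = 39.12.
n = log₂(39.12) = 5.290 half-value layers.
Thickness = 5.290 × 4.20 mm = 22.22 mm.

22.2 mm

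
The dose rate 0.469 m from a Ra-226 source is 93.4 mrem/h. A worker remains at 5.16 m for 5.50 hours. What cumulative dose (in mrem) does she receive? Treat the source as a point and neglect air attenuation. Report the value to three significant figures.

4.24 mrem

Intensity scales as (d₁/d₂)², so rate at 5.16 m:
93.4 × (0.469/5.16)² = 93.4 × 0.008261 = 0.7716 mrem/h.
Dose = rate × time = 0.7716 mrem/h × 5.500 h = 4.244 mrem.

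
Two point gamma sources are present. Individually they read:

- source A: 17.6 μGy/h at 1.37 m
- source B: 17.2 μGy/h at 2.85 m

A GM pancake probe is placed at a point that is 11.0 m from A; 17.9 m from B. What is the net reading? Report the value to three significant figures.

By superposition, sum each source's inverse-square contribution:
A: 17.6 × (1.37/11.0)² = 0.2730 μGy/h
B: 17.2 × (2.85/17.9)² = 0.4360 μGy/h
Total = 0.2730 + 0.4360 = 0.7090 μGy/h.

0.709 μGy/h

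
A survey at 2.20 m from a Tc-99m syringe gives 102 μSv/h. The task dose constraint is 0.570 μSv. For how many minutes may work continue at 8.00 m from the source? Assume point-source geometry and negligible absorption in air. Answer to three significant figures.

By the inverse-square law, rate at 8.00 m:
102 × (2.20/8.00)² = 102 × 0.07563 = 7.714 μSv/h.
Stay time = 0.570 μSv ÷ 7.714 μSv/h = 0.07389 h = 4.433 min.

4.43 min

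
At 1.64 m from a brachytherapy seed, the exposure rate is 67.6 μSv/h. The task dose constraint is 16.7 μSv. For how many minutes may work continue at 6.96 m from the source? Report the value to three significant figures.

By the inverse-square law, rate at 6.96 m:
(1.64/6.96)² = 0.05552, so 67.6 × 0.05552 = 3.753 μSv/h.
Stay time = 16.7 μSv ÷ 3.753 μSv/h = 4.450 h = 267.0 min.

267 min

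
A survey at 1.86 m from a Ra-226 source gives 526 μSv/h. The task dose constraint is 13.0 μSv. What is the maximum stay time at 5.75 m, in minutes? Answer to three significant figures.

14.2 min

Since intensity falls as 1/r², rate at 5.75 m:
(1.86/5.75)² = 0.1046, so 526 × 0.1046 = 55.02 μSv/h.
Stay time = 13.0 μSv ÷ 55.02 μSv/h = 0.2363 h = 14.18 min.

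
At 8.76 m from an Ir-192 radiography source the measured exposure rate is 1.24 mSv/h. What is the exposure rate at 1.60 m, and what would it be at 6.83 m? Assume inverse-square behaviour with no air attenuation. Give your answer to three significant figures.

Using I₁d₁² = I₂d₂²,
At 1.60 m: 1.24 × (8.76/1.60)² = 1.24 × 29.98 = 37.18 mSv/h
At 6.83 m: (1.60/6.83)² = 0.05488, so 37.18 × 0.05488 = 2.040 mSv/h.

37.2 mSv/h; 2.04 mSv/h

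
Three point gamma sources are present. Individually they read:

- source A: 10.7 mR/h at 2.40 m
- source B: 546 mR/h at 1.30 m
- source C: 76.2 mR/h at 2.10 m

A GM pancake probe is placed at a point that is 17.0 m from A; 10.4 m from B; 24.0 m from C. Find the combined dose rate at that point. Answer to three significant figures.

By superposition, sum each source's inverse-square contribution:
A: 10.7 × (2.40/17.0)² = 0.2133 mR/h
B: 546 × (1.30/10.4)² = 8.531 mR/h
C: 76.2 × (2.10/24.0)² = 0.5834 mR/h
Total = 0.2133 + 8.531 + 0.5834 = 9.328 mR/h.

9.33 mR/h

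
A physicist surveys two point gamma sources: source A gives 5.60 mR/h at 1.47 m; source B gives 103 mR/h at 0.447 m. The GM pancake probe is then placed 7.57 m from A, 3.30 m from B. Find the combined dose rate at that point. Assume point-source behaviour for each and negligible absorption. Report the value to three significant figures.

By superposition, sum each source's inverse-square contribution:
A: 5.60 × (1.47/7.57)² = 0.2112 mR/h
B: 103 × (0.447/3.30)² = 1.890 mR/h
Total = 0.2112 + 1.890 = 2.101 mR/h.

2.10 mR/h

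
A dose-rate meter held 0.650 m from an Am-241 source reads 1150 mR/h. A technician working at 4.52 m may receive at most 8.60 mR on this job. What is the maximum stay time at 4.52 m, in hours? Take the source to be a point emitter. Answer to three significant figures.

Applying the 1/r² law, rate at 4.52 m:
(0.650/4.52)² = 0.02068, so 1150 × 0.02068 = 23.78 mR/h.
Stay time = 8.60 mR ÷ 23.78 mR/h = 0.3616 h.

0.362 h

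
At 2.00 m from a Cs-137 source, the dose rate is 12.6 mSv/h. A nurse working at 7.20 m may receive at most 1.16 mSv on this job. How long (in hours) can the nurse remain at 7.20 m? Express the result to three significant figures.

1.19 h

By the inverse-square law, rate at 7.20 m:
(2.00/7.20)² = 0.07716, so 12.6 × 0.07716 = 0.9722 mSv/h.
Stay time = 1.16 mSv ÷ 0.9722 mSv/h = 1.193 h.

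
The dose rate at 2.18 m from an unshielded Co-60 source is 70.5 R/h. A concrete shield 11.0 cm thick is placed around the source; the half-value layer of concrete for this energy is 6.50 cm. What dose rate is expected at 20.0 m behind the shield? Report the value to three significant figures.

Distance alone: (2.18/20.0)² = 0.01188, so 70.5 × 0.01188 = 0.8375 R/h.
Shield: 11.0/6.50 = 1.692 half-value layers → attenuation 2^(−1.692) = 0.3095.
Combined: 0.8375 × 0.3095 = 0.2592 R/h.

0.259 R/h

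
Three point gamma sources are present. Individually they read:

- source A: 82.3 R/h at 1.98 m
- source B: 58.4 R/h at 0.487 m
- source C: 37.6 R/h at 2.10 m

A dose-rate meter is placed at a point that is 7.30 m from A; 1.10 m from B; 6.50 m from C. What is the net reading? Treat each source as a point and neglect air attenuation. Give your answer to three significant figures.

21.4 R/h

Each source contributes Iᵢ·(dᵢ/rᵢ)²; contributions add.
A: 82.3 × (1.98/7.30)² = 6.055 R/h
B: 58.4 × (0.487/1.10)² = 11.45 R/h
C: 37.6 × (2.10/6.50)² = 3.925 R/h
Total = 6.055 + 11.45 + 3.925 = 21.43 R/h.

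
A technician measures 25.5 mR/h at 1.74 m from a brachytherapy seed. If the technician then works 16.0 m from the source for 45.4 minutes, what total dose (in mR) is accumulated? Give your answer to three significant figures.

Since intensity falls as 1/r², rate at 16.0 m:
(1.74/16.0)² = 0.01183, so 25.5 × 0.01183 = 0.3017 mR/h.
Dose = rate × time = 0.3017 mR/h × 0.7567 h = 0.2283 mR.

0.228 mR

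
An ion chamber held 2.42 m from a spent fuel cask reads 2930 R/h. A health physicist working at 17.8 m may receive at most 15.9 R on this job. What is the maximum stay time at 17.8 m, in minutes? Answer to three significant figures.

Intensity scales as (d₁/d₂)², so rate at 17.8 m:
2930 × (2.42/17.8)² = 2930 × 0.01848 = 54.15 R/h.
Stay time = 15.9 R ÷ 54.15 R/h = 0.2936 h = 17.62 min.

17.6 min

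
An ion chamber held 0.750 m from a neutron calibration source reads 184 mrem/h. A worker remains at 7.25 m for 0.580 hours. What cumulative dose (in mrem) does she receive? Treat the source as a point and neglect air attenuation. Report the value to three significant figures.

Using I₁d₁² = I₂d₂², rate at 7.25 m:
184 × (0.750/7.25)² = 184 × 0.01070 = 1.969 mrem/h.
Dose = rate × time = 1.969 mrem/h × 0.5800 h = 1.142 mrem.

1.14 mrem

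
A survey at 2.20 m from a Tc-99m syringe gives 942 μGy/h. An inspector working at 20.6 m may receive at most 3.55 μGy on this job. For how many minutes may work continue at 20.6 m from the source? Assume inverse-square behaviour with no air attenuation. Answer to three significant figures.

19.8 min

Intensity scales as (d₁/d₂)², so rate at 20.6 m:
(2.20/20.6)² = 0.01141, so 942 × 0.01141 = 10.75 μGy/h.
Stay time = 3.55 μGy ÷ 10.75 μGy/h = 0.3302 h = 19.81 min.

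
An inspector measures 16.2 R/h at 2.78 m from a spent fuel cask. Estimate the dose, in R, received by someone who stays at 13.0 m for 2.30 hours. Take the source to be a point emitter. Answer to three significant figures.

1.70 R

Since intensity falls as 1/r², rate at 13.0 m:
(2.78/13.0)² = 0.04573, so 16.2 × 0.04573 = 0.7408 R/h.
Dose = rate × time = 0.7408 R/h × 2.300 h = 1.704 R.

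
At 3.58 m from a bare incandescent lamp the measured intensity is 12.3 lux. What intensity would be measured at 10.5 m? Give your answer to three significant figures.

1.43 lux

Since intensity falls as 1/r², scaling from 3.58 m to 10.5 m:
(3.58/10.5)² = 0.1162, so 12.3 × 0.1162 = 1.429 lux.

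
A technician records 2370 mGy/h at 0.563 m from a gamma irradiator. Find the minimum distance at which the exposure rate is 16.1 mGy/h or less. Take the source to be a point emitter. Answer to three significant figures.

Intensity scales as (d₁/d₂)², so d₂ = d₁·√(I₁/I₂).
I₁/I₂ = 2370/16.1 = 147.2, so d₂ = 0.563 × √147.2 = 6.831 m.

6.83 m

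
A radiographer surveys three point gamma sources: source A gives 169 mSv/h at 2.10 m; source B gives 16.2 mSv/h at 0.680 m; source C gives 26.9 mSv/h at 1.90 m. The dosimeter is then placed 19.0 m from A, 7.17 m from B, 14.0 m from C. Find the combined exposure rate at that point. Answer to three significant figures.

Each source contributes Iᵢ·(dᵢ/rᵢ)²; contributions add.
A: 169 × (2.10/19.0)² = 2.065 mSv/h
B: 16.2 × (0.680/7.17)² = 0.1457 mSv/h
C: 26.9 × (1.90/14.0)² = 0.4955 mSv/h
Total = 2.065 + 0.1457 + 0.4955 = 2.706 mSv/h.

2.71 mSv/h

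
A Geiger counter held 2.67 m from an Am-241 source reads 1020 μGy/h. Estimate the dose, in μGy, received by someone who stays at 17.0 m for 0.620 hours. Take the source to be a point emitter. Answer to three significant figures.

Using I₁d₁² = I₂d₂², rate at 17.0 m:
(2.67/17.0)² = 0.02467, so 1020 × 0.02467 = 25.16 μGy/h.
Dose = rate × time = 25.16 μGy/h × 0.6200 h = 15.60 μGy.

15.6 μGy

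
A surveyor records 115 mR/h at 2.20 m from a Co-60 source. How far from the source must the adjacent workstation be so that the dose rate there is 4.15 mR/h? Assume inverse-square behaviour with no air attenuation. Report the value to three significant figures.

11.6 m

Applying the 1/r² law, d₂ = d₁·√(I₁/I₂).
I₁/I₂ = 115/4.15 = 27.71, so d₂ = 2.20 × √27.71 = 11.58 m.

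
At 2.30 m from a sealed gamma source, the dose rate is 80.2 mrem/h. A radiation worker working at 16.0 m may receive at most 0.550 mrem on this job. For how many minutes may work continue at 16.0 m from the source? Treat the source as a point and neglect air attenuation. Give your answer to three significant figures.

Using I₁d₁² = I₂d₂², rate at 16.0 m:
(2.30/16.0)² = 0.02066, so 80.2 × 0.02066 = 1.657 mrem/h.
Stay time = 0.550 mrem ÷ 1.657 mrem/h = 0.3319 h = 19.91 min.

19.9 min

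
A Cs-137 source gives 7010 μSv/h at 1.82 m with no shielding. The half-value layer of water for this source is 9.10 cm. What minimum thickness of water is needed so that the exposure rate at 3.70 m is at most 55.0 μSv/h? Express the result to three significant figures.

45.0 cm

At 3.70 m, distance alone gives (1.82/3.70)² = 0.2420, so 7010 × 0.2420 = 1696 μSv/h.
Further attenuation needed: 1696/55.0 = 30.84.
n = log₂(30.84) = 4.947 half-value layers.
Thickness = 4.947 × 9.10 cm = 45.02 cm.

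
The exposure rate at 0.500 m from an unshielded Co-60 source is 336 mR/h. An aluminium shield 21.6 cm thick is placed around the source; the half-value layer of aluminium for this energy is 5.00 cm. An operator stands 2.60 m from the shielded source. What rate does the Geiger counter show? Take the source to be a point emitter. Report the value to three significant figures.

0.622 mR/h

Distance alone: (0.500/2.60)² = 0.03698, so 336 × 0.03698 = 12.43 mR/h.
Shield: 21.6/5.00 = 4.320 half-value layers → attenuation 2^(−4.320) = 0.05007.
Combined: 12.43 × 0.05007 = 0.6224 mR/h.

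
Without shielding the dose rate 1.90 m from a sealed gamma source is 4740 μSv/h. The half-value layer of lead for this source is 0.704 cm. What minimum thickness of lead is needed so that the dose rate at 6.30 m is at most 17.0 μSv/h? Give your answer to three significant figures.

3.28 cm

At 6.30 m, distance alone gives (1.90/6.30)² = 0.09095, so 4740 × 0.09095 = 431.1 μSv/h.
Further attenuation needed: 431.1/17.0 = 25.36.
n = log₂(25.36) = 4.664 half-value layers.
Thickness = 4.664 × 0.704 cm = 3.283 cm.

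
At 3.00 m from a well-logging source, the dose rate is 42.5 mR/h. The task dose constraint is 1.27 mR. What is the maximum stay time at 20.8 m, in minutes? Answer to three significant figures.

Using I₁d₁² = I₂d₂², rate at 20.8 m:
(3.00/20.8)² = 0.02080, so 42.5 × 0.02080 = 0.8840 mR/h.
Stay time = 1.27 mR ÷ 0.8840 mR/h = 1.437 h = 86.22 min.

86.2 min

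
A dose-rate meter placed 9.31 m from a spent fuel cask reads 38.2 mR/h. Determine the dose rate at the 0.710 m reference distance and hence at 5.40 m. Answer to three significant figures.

Applying the 1/r² law,
At 0.710 m: (9.31/0.710)² = 171.9, so 38.2 × 171.9 = 6567 mR/h
At 5.40 m: 6567 × (0.710/5.40)² = 6567 × 0.01729 = 113.5 mR/h.

6570 mR/h; 114 mR/h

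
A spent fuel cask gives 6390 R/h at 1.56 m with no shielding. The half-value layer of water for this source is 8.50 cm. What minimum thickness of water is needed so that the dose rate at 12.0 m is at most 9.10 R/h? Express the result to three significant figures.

At 12.0 m, distance alone gives 6390 × (1.56/12.0)² = 6390 × 0.01690 = 108.0 R/h.
Further attenuation needed: 108.0/9.10 = 11.87.
n = log₂(11.87) = 3.569 half-value layers.
Thickness = 3.569 × 8.50 cm = 30.34 cm.

30.3 cm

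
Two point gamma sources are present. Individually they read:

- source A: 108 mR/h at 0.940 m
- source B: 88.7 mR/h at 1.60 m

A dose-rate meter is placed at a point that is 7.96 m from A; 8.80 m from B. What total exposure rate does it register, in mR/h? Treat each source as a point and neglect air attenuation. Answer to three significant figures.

By superposition, sum each source's inverse-square contribution:
A: 108 × (0.940/7.96)² = 1.506 mR/h
B: 88.7 × (1.60/8.80)² = 2.932 mR/h
Total = 1.506 + 2.932 = 4.438 mR/h.

4.44 mR/h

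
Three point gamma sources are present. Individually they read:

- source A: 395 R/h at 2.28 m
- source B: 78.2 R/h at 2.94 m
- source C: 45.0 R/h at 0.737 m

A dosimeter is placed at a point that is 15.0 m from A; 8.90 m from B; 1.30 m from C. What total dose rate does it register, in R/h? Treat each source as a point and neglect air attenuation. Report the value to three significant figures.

By superposition, sum each source's inverse-square contribution:
A: 395 × (2.28/15.0)² = 9.126 R/h
B: 78.2 × (2.94/8.90)² = 8.533 R/h
C: 45.0 × (0.737/1.30)² = 14.46 R/h
Total = 9.126 + 8.533 + 14.46 = 32.12 R/h.

32.1 R/h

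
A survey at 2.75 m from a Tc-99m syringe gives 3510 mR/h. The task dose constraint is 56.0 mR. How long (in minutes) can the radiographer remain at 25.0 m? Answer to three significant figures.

Applying the 1/r² law, rate at 25.0 m:
3510 × (2.75/25.0)² = 3510 × 0.01210 = 42.47 mR/h.
Stay time = 56.0 mR ÷ 42.47 mR/h = 1.319 h = 79.14 min.

79.1 min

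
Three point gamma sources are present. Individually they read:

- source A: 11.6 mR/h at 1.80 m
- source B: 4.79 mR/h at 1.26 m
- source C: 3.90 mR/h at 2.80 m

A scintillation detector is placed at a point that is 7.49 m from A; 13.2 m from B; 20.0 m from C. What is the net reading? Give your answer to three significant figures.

0.790 mR/h

Each source contributes Iᵢ·(dᵢ/rᵢ)²; contributions add.
A: 11.6 × (1.80/7.49)² = 0.6699 mR/h
B: 4.79 × (1.26/13.2)² = 0.04364 mR/h
C: 3.90 × (2.80/20.0)² = 0.07644 mR/h
Total = 0.6699 + 0.04364 + 0.07644 = 0.7900 mR/h.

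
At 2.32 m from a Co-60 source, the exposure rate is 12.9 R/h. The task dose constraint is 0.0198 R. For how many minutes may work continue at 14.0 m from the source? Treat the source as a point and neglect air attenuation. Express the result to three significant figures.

Since intensity falls as 1/r², rate at 14.0 m:
12.9 × (2.32/14.0)² = 12.9 × 0.02746 = 0.3542 R/h.
Stay time = 0.0198 R ÷ 0.3542 R/h = 0.05590 h = 3.354 min.

3.35 min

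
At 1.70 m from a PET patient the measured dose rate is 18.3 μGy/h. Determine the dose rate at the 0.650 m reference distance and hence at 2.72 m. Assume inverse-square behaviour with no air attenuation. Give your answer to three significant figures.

Using I₁d₁² = I₂d₂²,
At 0.650 m: (1.70/0.650)² = 6.840, so 18.3 × 6.840 = 125.2 μGy/h
At 2.72 m: (0.650/2.72)² = 0.05711, so 125.2 × 0.05711 = 7.150 μGy/h.

125 μGy/h; 7.15 μGy/h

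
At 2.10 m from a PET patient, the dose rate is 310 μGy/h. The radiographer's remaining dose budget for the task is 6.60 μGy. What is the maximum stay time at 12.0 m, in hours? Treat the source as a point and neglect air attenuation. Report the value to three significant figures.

Using I₁d₁² = I₂d₂², rate at 12.0 m:
310 × (2.10/12.0)² = 310 × 0.03063 = 9.495 μGy/h.
Stay time = 6.60 μGy ÷ 9.495 μGy/h = 0.6951 h.

0.695 h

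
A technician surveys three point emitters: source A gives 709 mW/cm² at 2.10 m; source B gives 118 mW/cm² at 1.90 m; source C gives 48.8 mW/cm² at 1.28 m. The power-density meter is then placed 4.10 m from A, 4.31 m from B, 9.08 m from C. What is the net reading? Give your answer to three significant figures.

210 mW/cm²

Each source contributes Iᵢ·(dᵢ/rᵢ)²; contributions add.
A: 709 × (2.10/4.10)² = 186.0 mW/cm²
B: 118 × (1.90/4.31)² = 22.93 mW/cm²
C: 48.8 × (1.28/9.08)² = 0.9698 mW/cm²
Total = 186.0 + 22.93 + 0.9698 = 209.9 mW/cm².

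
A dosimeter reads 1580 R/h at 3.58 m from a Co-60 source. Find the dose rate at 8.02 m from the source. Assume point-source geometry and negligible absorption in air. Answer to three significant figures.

Using I₁d₁² = I₂d₂², the rate at 8.02 m is
1580 × (3.58/8.02)² = 1580 × 0.1993 = 314.9 R/h.

315 R/h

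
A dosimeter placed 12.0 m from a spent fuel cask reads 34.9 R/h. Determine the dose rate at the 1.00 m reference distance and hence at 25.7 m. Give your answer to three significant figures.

Applying the 1/r² law,
At 1.00 m: 34.9 × (12.0/1.00)² = 34.9 × 144.0 = 5026 R/h
At 25.7 m: (1.00/25.7)² = 0.001514, so 5026 × 0.001514 = 7.609 R/h.

5030 R/h; 7.61 R/h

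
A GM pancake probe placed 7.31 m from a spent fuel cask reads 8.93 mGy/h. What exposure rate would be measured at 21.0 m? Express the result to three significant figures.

Since intensity falls as 1/r², scaling from 7.31 m to 21.0 m:
8.93 × (7.31/21.0)² = 8.93 × 0.1212 = 1.082 mGy/h.

1.08 mGy/h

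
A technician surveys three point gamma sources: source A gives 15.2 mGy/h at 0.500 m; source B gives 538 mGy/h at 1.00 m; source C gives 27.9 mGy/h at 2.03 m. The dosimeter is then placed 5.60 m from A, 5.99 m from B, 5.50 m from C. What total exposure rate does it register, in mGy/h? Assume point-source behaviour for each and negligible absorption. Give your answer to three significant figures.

18.9 mGy/h

Each source contributes Iᵢ·(dᵢ/rᵢ)²; contributions add.
A: 15.2 × (0.500/5.60)² = 0.1212 mGy/h
B: 538 × (1.00/5.99)² = 14.99 mGy/h
C: 27.9 × (2.03/5.50)² = 3.801 mGy/h
Total = 0.1212 + 14.99 + 3.801 = 18.91 mGy/h.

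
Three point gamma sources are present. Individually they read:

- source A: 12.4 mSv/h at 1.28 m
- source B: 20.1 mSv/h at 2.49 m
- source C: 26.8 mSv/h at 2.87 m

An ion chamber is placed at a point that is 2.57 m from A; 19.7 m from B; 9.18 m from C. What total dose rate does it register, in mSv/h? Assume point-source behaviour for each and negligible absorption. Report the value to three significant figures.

6.02 mSv/h

By superposition, sum each source's inverse-square contribution:
A: 12.4 × (1.28/2.57)² = 3.076 mSv/h
B: 20.1 × (2.49/19.7)² = 0.3211 mSv/h
C: 26.8 × (2.87/9.18)² = 2.619 mSv/h
Total = 3.076 + 0.3211 + 2.619 = 6.016 mSv/h.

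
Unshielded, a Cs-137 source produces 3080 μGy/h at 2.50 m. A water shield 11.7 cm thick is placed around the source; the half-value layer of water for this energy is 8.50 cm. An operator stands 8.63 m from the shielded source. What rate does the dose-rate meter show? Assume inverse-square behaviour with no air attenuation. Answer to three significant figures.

99.6 μGy/h

Distance alone: 3080 × (2.50/8.63)² = 3080 × 0.08392 = 258.5 μGy/h.
Shield: 11.7/8.50 = 1.376 half-value layers → attenuation 2^(−1.376) = 0.3853.
Combined: 258.5 × 0.3853 = 99.60 μGy/h.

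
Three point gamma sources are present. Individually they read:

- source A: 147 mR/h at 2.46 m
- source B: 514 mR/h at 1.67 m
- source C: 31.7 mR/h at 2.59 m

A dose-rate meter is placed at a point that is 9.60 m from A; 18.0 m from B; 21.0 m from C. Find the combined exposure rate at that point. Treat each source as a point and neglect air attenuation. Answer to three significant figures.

By superposition, sum each source's inverse-square contribution:
A: 147 × (2.46/9.60)² = 9.653 mR/h
B: 514 × (1.67/18.0)² = 4.424 mR/h
C: 31.7 × (2.59/21.0)² = 0.4822 mR/h
Total = 9.653 + 4.424 + 0.4822 = 14.56 mR/h.

14.6 mR/h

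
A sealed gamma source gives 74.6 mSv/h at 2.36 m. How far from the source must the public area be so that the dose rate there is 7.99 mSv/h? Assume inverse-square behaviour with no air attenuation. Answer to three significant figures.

Intensity scales as (d₁/d₂)², so d₂ = d₁·√(I₁/I₂).
I₁/I₂ = 74.6/7.99 = 9.337, so d₂ = 2.36 × √9.337 = 7.211 m.

7.21 m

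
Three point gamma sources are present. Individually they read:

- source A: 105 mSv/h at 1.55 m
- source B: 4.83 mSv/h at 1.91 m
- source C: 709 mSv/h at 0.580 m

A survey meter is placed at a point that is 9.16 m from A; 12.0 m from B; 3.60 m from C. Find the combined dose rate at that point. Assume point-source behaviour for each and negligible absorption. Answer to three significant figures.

By superposition, sum each source's inverse-square contribution:
A: 105 × (1.55/9.16)² = 3.007 mSv/h
B: 4.83 × (1.91/12.0)² = 0.1224 mSv/h
C: 709 × (0.580/3.60)² = 18.40 mSv/h
Total = 3.007 + 0.1224 + 18.40 = 21.53 mSv/h.

21.5 mSv/h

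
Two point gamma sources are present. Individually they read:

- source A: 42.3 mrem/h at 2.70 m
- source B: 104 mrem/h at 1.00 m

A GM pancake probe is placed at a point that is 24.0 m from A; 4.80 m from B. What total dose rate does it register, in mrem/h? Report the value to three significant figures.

Each source contributes Iᵢ·(dᵢ/rᵢ)²; contributions add.
A: 42.3 × (2.70/24.0)² = 0.5354 mrem/h
B: 104 × (1.00/4.80)² = 4.514 mrem/h
Total = 0.5354 + 4.514 = 5.049 mrem/h.

5.05 mrem/h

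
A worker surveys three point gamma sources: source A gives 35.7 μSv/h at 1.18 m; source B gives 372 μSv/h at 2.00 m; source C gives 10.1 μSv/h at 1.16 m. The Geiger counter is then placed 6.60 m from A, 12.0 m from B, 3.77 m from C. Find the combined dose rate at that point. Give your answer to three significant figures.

12.4 μSv/h

Each source contributes Iᵢ·(dᵢ/rᵢ)²; contributions add.
A: 35.7 × (1.18/6.60)² = 1.141 μSv/h
B: 372 × (2.00/12.0)² = 10.33 μSv/h
C: 10.1 × (1.16/3.77)² = 0.9562 μSv/h
Total = 1.141 + 10.33 + 0.9562 = 12.43 μSv/h.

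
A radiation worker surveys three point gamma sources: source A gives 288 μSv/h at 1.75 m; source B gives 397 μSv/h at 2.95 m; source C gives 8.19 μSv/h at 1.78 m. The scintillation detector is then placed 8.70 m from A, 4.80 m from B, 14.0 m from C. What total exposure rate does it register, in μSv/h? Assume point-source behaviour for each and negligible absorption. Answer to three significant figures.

Each source contributes Iᵢ·(dᵢ/rᵢ)²; contributions add.
A: 288 × (1.75/8.70)² = 11.65 μSv/h
B: 397 × (2.95/4.80)² = 150.0 μSv/h
C: 8.19 × (1.78/14.0)² = 0.1324 μSv/h
Total = 11.65 + 150.0 + 0.1324 = 161.8 μSv/h.

162 μSv/h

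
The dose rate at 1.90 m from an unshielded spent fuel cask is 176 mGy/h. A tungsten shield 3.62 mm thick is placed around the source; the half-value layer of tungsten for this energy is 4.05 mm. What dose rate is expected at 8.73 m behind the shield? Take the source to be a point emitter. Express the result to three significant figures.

4.49 mGy/h

Distance alone: (1.90/8.73)² = 0.04737, so 176 × 0.04737 = 8.337 mGy/h.
Shield: 3.62/4.05 = 0.8938 half-value layers → attenuation 2^(−0.8938) = 0.5382.
Combined: 8.337 × 0.5382 = 4.487 mGy/h.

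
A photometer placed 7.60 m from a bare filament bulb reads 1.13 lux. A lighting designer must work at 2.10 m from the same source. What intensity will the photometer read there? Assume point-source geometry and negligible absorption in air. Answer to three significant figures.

Intensity scales as (d₁/d₂)², so scaling from 7.60 m to 2.10 m:
(7.60/2.10)² = 13.10, so 1.13 × 13.10 = 14.80 lux.

14.8 lux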